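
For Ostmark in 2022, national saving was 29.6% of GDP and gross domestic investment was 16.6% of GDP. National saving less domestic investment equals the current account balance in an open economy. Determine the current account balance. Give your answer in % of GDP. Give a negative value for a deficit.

CA = S - I = 29.6 - 16.6 = 13.0

13.0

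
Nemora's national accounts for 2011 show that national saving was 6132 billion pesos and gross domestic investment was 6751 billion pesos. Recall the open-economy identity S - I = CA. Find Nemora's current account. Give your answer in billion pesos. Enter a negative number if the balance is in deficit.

S - I = CA (net lending to the rest of the world).
CA = S - I = 6132 - 6751 = -619

-619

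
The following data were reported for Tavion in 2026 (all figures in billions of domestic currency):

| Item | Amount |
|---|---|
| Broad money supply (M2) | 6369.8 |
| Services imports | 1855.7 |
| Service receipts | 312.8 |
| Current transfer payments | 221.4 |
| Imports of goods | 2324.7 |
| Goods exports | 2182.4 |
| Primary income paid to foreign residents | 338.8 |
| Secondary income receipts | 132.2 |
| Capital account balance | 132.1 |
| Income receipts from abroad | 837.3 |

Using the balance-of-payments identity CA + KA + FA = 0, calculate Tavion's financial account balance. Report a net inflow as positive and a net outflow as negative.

Goods balance = 2182.4 - 2324.7 = -142.3
Services balance = 312.8 - 1855.7 = -1542.9
Trade balance (goods + services) = -142.3 + (-1542.9) = -1685.2
Net primary income = 837.3 - 338.8 = 498.5
Net secondary income = 132.2 - 221.4 = -89.2
Current account = -1685.2 + 498.5 + (-89.2) = -1275.9
Financial account = -(-1275.9 + 132.1) = 1143.8

1143.8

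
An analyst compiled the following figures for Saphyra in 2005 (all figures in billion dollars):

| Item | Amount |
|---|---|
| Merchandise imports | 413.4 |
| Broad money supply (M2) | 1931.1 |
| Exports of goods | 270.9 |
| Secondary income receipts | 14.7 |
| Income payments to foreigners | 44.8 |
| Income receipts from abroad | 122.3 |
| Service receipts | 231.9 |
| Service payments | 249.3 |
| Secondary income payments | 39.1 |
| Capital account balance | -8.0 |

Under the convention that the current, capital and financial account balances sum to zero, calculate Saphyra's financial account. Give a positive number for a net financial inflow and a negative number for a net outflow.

Goods balance = 270.9 - 413.4 = -142.5
Services balance = 231.9 - 249.3 = -17.4
Trade balance (goods + services) = -142.5 + (-17.4) = -159.9
Net primary income = 122.3 - 44.8 = 77.5
Net secondary income = 14.7 - 39.1 = -24.4
Current account = -159.9 + 77.5 + (-24.4) = -106.8
Financial account = -(-106.8 + (-8.0)) = 114.8

114.8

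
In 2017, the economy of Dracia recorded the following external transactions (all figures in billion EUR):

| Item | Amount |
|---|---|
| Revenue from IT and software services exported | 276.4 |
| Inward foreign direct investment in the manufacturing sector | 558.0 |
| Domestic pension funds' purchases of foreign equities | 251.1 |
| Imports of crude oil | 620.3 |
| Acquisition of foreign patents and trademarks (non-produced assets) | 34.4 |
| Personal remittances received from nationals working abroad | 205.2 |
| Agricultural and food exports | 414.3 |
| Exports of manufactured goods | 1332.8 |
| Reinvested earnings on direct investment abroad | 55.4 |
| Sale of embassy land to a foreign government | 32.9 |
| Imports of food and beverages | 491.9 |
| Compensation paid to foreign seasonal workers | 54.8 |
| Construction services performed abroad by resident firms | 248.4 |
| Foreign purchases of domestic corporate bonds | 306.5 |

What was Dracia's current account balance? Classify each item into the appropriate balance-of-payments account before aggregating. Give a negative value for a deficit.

1365.5

Goods: 1332.8 + 414.3 - 620.3 - 491.9 = 634.9
Services: 248.4 + 276.4 = 524.8
Primary income: -54.8 + 55.4 = 0.6
Secondary income: 205.2
Current account = 634.9 + 524.8 + 0.6 + 205.2 = 1365.5
(Excluded from the current account — financial account: inward foreign direct investment in the manufacturing sector 558.0, domestic pension funds' purchases of foreign equities 251.1, foreign purchases of domestic corporate bonds 306.5; capital account: acquisition of foreign patents and trademarks (non-produced assets) 34.4, sale of embassy land to a foreign government 32.9.)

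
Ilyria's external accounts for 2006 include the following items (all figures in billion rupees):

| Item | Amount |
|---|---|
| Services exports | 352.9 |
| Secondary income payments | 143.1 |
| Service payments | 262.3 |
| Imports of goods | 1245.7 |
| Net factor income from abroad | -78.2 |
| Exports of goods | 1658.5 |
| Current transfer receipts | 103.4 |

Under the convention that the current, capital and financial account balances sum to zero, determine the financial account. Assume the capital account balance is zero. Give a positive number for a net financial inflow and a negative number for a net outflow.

Goods balance = 1658.5 - 1245.7 = 412.8
Services balance = 352.9 - 262.3 = 90.6
Trade balance (goods + services) = 412.8 + 90.6 = 503.4
Net primary income = -78.2
Net secondary income = 103.4 - 143.1 = -39.7
Current account = 503.4 + (-78.2) + (-39.7) = 385.5
Financial account = -(385.5) = -385.5

-385.5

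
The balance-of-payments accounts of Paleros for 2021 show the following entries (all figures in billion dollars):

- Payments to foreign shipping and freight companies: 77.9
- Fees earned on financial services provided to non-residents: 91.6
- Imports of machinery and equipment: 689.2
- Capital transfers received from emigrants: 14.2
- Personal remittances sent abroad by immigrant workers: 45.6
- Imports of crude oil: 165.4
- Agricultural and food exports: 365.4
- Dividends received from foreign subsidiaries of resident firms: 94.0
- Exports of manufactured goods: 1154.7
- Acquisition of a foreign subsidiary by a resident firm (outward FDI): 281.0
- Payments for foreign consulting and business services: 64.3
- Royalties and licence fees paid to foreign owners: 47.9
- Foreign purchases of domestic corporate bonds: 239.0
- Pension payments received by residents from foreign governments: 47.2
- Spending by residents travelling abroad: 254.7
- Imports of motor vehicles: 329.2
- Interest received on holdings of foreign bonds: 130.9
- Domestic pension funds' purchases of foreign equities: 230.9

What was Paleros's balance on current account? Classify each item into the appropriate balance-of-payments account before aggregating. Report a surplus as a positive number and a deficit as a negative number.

209.6

Goods: 365.4 - 165.4 - 329.2 + 1154.7 - 689.2 = 336.3
Services: -64.3 + 91.6 - 254.7 - 47.9 - 77.9 = -353.2
Primary income: 130.9 + 94.0 = 224.9
Secondary income: -45.6 + 47.2 = 1.6
Current account = 336.3 + (-353.2) + 224.9 + 1.6 = 209.6
(Excluded from the current account — capital account: capital transfers received from emigrants 14.2; financial account: acquisition of a foreign subsidiary by a resident firm (outward FDI) 281.0, foreign purchases of domestic corporate bonds 239.0, domestic pension funds' purchases of foreign equities 230.9.)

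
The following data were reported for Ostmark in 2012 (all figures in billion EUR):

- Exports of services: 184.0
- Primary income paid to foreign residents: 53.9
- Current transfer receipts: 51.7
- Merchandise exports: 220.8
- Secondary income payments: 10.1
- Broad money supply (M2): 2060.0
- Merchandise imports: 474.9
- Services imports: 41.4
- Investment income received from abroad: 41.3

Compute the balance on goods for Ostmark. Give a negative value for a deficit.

-254.1

Goods balance = 220.8 - 474.9 = -254.1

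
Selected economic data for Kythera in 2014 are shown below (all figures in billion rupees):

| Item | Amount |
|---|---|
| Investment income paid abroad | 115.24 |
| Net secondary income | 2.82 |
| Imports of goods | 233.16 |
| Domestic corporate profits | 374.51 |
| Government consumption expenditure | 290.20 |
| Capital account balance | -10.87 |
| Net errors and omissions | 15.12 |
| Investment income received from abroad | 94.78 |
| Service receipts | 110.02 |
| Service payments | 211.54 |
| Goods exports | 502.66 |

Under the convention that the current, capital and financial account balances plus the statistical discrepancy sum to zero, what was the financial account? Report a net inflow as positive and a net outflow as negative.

-154.59

Goods balance = 502.66 - 233.16 = 269.50
Services balance = 110.02 - 211.54 = -101.52
Trade balance (goods + services) = 269.50 + (-101.52) = 167.98
Net primary income = 94.78 - 115.24 = -20.46
Net secondary income = 2.82
Current account = 167.98 + (-20.46) + 2.82 = 150.34
Financial account = -(150.34 + (-10.87) + 15.12) = -154.59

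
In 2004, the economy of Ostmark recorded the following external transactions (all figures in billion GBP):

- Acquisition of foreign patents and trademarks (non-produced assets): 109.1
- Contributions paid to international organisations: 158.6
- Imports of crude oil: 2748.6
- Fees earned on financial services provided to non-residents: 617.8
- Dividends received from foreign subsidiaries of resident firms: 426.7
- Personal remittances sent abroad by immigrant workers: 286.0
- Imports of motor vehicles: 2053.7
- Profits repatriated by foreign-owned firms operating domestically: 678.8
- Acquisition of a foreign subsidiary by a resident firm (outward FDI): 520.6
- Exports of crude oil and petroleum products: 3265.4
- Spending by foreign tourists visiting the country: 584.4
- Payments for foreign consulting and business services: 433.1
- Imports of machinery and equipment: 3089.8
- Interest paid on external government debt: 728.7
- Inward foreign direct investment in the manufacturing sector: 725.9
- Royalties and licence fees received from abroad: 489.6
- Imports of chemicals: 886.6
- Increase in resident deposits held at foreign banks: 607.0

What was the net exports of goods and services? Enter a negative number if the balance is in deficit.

Goods: -3089.8 + 3265.4 - 886.6 - 2053.7 - 2748.6 = -5513.3
Services: -433.1 + 489.6 + 584.4 + 617.8 = 1258.7
Trade balance = -5513.3 + 1258.7 = -4254.6
(Excluded from the trade balance — capital account: acquisition of foreign patents and trademarks (non-produced assets) 109.1; secondary income: contributions paid to international organisations 158.6, personal remittances sent abroad by immigrant workers 286.0; primary income: dividends received from foreign subsidiaries of resident firms 426.7, profits repatriated by foreign-owned firms operating domestically 678.8, interest paid on external government debt 728.7; financial account: acquisition of a foreign subsidiary by a resident firm (outward FDI) 520.6, inward foreign direct investment in the manufacturing sector 725.9, increase in resident deposits held at foreign banks 607.0.)

-4254.6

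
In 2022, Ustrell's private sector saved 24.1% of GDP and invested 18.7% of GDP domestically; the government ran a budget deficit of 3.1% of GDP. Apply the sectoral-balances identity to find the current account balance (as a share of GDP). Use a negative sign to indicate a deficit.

By the sectoral-balances identity, CA = (S_private - I) + (T - G).
Private balance = 24.1 - 18.7 = 5.4
Government balance (T - G) = -3.1
CA = 5.4 + (-3.1) = 2.3

2.3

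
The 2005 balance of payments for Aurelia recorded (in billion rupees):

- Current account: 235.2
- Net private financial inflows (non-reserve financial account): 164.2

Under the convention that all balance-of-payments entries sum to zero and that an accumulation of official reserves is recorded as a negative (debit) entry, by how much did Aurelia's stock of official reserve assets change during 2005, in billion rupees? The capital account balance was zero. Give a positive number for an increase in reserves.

399.4

Official reserve transactions balance = -(235.2 + 164.2) = -399.4
An accumulation of reserves is recorded as a debit (negative entry), so the change in the stock of reserves is the negative of that balance.
Change in official reserves = -(-399.4) = 399.4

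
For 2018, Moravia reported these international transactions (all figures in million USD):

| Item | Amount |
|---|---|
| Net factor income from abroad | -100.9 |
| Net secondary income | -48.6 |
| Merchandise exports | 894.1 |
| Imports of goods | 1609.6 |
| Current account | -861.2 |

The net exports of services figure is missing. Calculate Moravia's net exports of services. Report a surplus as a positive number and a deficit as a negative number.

3.8

Current account = goods balance + services balance + net primary income + net secondary income
Sum of the known components = -865.0
Net exports of services = CA - (known components) = -861.2 - (-865.0) = 3.8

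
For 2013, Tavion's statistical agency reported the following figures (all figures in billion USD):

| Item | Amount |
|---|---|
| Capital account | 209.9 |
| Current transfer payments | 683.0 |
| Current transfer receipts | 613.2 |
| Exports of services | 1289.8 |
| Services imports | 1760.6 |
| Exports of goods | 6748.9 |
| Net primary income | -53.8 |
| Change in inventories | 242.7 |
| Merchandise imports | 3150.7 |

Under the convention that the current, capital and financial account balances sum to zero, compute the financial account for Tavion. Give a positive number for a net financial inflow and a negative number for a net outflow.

-3213.7

Goods balance = 6748.9 - 3150.7 = 3598.2
Services balance = 1289.8 - 1760.6 = -470.8
Trade balance (goods + services) = 3598.2 + (-470.8) = 3127.4
Net primary income = -53.8
Net secondary income = 613.2 - 683.0 = -69.8
Current account = 3127.4 + (-53.8) + (-69.8) = 3003.8
Financial account = -(3003.8 + 209.9) = -3213.7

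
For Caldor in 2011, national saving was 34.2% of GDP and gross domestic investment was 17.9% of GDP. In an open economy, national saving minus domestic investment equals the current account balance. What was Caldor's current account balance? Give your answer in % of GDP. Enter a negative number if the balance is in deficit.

16.3

S - I = CA (net lending to the rest of the world).
CA = S - I = 34.2 - 17.9 = 16.3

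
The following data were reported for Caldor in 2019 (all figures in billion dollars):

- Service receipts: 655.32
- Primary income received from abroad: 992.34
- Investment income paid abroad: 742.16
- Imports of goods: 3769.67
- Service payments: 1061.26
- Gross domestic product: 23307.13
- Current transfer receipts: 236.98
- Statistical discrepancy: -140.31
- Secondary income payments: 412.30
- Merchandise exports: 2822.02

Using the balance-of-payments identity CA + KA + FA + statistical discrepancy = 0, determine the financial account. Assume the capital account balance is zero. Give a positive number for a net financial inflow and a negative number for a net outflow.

1419.04

Goods balance = 2822.02 - 3769.67 = -947.65
Services balance = 655.32 - 1061.26 = -405.94
Trade balance (goods + services) = -947.65 + (-405.94) = -1353.59
Net primary income = 992.34 - 742.16 = 250.18
Net secondary income = 236.98 - 412.30 = -175.32
Current account = -1353.59 + 250.18 + (-175.32) = -1278.73
Financial account = -(-1278.73 + (-140.31)) = 1419.04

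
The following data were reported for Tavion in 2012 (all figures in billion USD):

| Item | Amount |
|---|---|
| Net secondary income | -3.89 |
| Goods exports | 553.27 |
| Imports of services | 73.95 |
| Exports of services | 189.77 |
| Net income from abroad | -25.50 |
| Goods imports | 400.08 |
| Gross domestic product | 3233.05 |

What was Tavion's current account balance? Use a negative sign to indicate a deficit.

239.62

Goods balance = 553.27 - 400.08 = 153.19
Services balance = 189.77 - 73.95 = 115.82
Trade balance (goods + services) = 153.19 + 115.82 = 269.01
Net primary income = -25.50
Net secondary income = -3.89
Current account = 269.01 + (-25.50) + (-3.89) = 239.62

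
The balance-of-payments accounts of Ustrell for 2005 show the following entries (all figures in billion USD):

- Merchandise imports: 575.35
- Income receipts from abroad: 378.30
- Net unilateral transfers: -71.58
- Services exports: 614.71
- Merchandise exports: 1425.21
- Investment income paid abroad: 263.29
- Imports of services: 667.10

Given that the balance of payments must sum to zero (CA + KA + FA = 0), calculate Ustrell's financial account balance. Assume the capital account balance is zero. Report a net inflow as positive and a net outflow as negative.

Goods balance = 1425.21 - 575.35 = 849.86
Services balance = 614.71 - 667.10 = -52.39
Trade balance (goods + services) = 849.86 + (-52.39) = 797.47
Net primary income = 378.30 - 263.29 = 115.01
Net secondary income = -71.58
Current account = 797.47 + 115.01 + (-71.58) = 840.90
Financial account = -(840.90) = -840.90

-840.90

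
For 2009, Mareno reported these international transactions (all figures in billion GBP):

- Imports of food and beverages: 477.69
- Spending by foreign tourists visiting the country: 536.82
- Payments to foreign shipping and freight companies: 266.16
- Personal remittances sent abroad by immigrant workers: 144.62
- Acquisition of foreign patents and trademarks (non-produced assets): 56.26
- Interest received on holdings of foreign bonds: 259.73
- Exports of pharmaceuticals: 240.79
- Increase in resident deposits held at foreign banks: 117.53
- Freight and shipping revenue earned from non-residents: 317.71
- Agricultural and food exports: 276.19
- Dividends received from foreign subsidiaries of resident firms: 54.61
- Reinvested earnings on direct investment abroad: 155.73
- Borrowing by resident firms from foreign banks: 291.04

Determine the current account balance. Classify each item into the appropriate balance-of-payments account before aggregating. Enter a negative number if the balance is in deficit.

Goods: 276.19 - 477.69 + 240.79 = 39.29
Services: 536.82 + 317.71 - 266.16 = 588.37
Primary income: 54.61 + 155.73 + 259.73 = 470.07
Secondary income: -144.62
Current account = 39.29 + 588.37 + 470.07 + (-144.62) = 953.11
(Excluded from the current account — capital account: acquisition of foreign patents and trademarks (non-produced assets) 56.26; financial account: increase in resident deposits held at foreign banks 117.53, borrowing by resident firms from foreign banks 291.04.)

953.11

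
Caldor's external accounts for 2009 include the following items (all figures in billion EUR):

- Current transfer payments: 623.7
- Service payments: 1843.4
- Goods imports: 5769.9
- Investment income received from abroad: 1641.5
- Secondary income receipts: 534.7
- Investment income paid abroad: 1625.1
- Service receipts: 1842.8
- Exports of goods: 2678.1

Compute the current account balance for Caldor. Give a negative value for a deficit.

-3165.0

Goods balance = 2678.1 - 5769.9 = -3091.8
Services balance = 1842.8 - 1843.4 = -0.6
Trade balance (goods + services) = -3091.8 + (-0.6) = -3092.4
Net primary income = 1641.5 - 1625.1 = 16.4
Net secondary income = 534.7 - 623.7 = -89.0
Current account = -3092.4 + 16.4 + (-89.0) = -3165.0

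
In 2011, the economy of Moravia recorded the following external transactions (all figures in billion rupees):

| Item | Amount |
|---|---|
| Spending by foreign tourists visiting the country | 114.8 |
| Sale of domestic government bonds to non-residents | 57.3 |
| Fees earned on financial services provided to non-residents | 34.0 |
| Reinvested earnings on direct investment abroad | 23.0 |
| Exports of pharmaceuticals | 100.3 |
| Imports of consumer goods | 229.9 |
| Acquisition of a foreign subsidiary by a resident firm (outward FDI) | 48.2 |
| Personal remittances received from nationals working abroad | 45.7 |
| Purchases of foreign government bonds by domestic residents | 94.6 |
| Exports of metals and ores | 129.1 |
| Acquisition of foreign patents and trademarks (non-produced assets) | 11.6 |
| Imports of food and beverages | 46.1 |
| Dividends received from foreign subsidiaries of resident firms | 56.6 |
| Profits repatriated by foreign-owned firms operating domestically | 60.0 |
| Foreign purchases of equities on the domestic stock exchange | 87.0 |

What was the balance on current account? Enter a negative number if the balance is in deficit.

Goods: 100.3 - 229.9 - 46.1 + 129.1 = -46.6
Services: 114.8 + 34.0 = 148.8
Primary income: 23.0 - 60.0 + 56.6 = 19.6
Secondary income: 45.7
Current account = (-46.6) + 148.8 + 19.6 + 45.7 = 167.5
(Excluded from the current account — financial account: sale of domestic government bonds to non-residents 57.3, acquisition of a foreign subsidiary by a resident firm (outward FDI) 48.2, purchases of foreign government bonds by domestic residents 94.6, foreign purchases of equities on the domestic stock exchange 87.0; capital account: acquisition of foreign patents and trademarks (non-produced assets) 11.6.)

167.5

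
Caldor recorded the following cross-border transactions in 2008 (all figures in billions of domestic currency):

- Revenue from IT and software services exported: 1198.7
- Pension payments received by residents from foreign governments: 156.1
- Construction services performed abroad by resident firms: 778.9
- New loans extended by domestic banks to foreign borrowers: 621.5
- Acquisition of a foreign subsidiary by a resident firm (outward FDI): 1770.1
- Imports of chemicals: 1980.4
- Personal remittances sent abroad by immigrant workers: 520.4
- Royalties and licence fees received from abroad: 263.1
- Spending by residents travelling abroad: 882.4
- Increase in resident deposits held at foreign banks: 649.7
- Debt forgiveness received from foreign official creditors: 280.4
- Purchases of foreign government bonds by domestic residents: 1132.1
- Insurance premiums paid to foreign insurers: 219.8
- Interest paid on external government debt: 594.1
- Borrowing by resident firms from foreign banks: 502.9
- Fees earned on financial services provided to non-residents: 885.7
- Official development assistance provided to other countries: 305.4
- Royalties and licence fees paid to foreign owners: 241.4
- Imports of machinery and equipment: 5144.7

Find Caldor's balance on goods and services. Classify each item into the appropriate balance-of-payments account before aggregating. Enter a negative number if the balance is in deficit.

-5342.3

Goods: -5144.7 - 1980.4 = -7125.1
Services: 263.1 + 1198.7 - 882.4 + 885.7 - 219.8 + 778.9 - 241.4 = 1782.8
Trade balance = -7125.1 + 1782.8 = -5342.3
(Excluded from the trade balance — secondary income: pension payments received by residents from foreign governments 156.1, personal remittances sent abroad by immigrant workers 520.4, official development assistance provided to other countries 305.4; financial account: new loans extended by domestic banks to foreign borrowers 621.5, acquisition of a foreign subsidiary by a resident firm (outward FDI) 1770.1, increase in resident deposits held at foreign banks 649.7, purchases of foreign government bonds by domestic residents 1132.1, borrowing by resident firms from foreign banks 502.9; capital account: debt forgiveness received from foreign official creditors 280.4; primary income: interest paid on external government debt 594.1.)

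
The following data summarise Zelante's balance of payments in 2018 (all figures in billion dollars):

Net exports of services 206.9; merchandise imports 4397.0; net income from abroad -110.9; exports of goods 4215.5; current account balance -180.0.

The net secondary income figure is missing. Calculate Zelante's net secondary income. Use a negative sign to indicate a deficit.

Current account = goods balance + services balance + net primary income + net secondary income
Sum of the known components = -85.5
Net secondary income = CA - (known components) = -180.0 - (-85.5) = -94.5

-94.5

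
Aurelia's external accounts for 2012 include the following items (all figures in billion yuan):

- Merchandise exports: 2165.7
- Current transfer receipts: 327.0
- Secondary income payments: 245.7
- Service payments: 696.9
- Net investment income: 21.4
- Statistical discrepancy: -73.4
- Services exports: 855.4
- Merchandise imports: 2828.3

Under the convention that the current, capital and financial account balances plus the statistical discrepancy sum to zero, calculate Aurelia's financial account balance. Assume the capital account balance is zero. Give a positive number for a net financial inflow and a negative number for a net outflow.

474.8

Goods balance = 2165.7 - 2828.3 = -662.6
Services balance = 855.4 - 696.9 = 158.5
Trade balance (goods + services) = -662.6 + 158.5 = -504.1
Net primary income = 21.4
Net secondary income = 327.0 - 245.7 = 81.3
Current account = -504.1 + 21.4 + 81.3 = -401.4
Financial account = -(-401.4 + (-73.4)) = 474.8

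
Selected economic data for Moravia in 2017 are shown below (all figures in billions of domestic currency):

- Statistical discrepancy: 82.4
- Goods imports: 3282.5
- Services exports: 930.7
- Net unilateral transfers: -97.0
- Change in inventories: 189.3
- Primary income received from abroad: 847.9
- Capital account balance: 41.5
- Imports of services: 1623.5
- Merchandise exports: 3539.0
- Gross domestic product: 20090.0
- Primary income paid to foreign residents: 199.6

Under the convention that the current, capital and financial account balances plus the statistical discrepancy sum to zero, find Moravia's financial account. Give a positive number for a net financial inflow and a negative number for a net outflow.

-238.9

Goods balance = 3539.0 - 3282.5 = 256.5
Services balance = 930.7 - 1623.5 = -692.8
Trade balance (goods + services) = 256.5 + (-692.8) = -436.3
Net primary income = 847.9 - 199.6 = 648.3
Net secondary income = -97.0
Current account = -436.3 + 648.3 + (-97.0) = 115.0
Financial account = -(115.0 + 41.5 + 82.4) = -238.9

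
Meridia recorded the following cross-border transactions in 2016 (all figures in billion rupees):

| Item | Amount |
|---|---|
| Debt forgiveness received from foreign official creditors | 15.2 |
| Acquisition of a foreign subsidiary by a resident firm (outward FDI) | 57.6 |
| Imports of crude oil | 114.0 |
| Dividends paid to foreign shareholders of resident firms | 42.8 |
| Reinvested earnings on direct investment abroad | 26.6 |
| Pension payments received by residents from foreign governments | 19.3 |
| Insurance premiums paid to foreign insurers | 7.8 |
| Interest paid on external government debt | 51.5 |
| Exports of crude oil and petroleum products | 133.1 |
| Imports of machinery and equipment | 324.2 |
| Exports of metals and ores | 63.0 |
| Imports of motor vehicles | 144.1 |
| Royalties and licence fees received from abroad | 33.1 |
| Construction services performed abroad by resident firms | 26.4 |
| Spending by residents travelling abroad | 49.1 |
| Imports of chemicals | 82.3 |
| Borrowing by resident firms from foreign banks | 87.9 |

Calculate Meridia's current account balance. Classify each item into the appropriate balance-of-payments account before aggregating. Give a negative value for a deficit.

-514.3

Goods: -82.3 - 114.0 + 63.0 + 133.1 - 324.2 - 144.1 = -468.5
Services: -49.1 + 26.4 - 7.8 + 33.1 = 2.6
Primary income: -42.8 + 26.6 - 51.5 = -67.7
Secondary income: 19.3
Current account = (-468.5) + 2.6 + (-67.7) + 19.3 = -514.3
(Excluded from the current account — capital account: debt forgiveness received from foreign official creditors 15.2; financial account: acquisition of a foreign subsidiary by a resident firm (outward FDI) 57.6, borrowing by resident firms from foreign banks 87.9.)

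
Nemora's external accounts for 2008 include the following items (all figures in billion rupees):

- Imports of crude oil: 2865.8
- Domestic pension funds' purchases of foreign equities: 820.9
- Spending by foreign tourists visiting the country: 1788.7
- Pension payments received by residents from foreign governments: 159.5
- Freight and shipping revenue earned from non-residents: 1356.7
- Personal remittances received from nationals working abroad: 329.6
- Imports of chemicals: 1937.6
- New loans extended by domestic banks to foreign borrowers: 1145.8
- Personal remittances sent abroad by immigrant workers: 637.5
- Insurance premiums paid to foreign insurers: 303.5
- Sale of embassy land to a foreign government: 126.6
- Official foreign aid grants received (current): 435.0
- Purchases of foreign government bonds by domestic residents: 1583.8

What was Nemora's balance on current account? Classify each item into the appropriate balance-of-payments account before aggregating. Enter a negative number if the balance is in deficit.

-1674.9

Goods: -1937.6 - 2865.8 = -4803.4
Services: 1788.7 + 1356.7 - 303.5 = 2841.9
Secondary income: -637.5 + 435.0 + 329.6 + 159.5 = 286.6
Current account = (-4803.4) + 2841.9 + 286.6 = -1674.9
(Excluded from the current account — financial account: domestic pension funds' purchases of foreign equities 820.9, new loans extended by domestic banks to foreign borrowers 1145.8, purchases of foreign government bonds by domestic residents 1583.8; capital account: sale of embassy land to a foreign government 126.6.)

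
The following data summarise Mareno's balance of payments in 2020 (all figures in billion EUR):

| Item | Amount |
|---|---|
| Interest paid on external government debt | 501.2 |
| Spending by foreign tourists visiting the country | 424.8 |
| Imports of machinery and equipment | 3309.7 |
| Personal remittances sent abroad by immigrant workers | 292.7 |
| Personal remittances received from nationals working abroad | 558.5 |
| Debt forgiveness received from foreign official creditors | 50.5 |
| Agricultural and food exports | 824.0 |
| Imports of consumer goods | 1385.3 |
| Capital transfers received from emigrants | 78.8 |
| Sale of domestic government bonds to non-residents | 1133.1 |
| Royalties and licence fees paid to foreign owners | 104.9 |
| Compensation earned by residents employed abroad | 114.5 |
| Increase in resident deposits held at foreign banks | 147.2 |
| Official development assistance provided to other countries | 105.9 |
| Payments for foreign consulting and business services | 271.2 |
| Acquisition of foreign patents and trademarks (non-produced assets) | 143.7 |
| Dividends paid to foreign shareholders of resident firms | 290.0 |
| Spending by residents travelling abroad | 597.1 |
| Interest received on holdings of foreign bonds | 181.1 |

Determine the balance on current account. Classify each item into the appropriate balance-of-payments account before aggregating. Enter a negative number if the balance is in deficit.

-4755.1

Goods: -1385.3 + 824.0 - 3309.7 = -3871.0
Services: -271.2 + 424.8 - 104.9 - 597.1 = -548.4
Primary income: 181.1 + 114.5 - 501.2 - 290.0 = -495.6
Secondary income: 558.5 - 105.9 - 292.7 = 159.9
Current account = (-3871.0) + (-548.4) + (-495.6) + 159.9 = -4755.1
(Excluded from the current account — capital account: debt forgiveness received from foreign official creditors 50.5, capital transfers received from emigrants 78.8, acquisition of foreign patents and trademarks (non-produced assets) 143.7; financial account: sale of domestic government bonds to non-residents 1133.1, increase in resident deposits held at foreign banks 147.2.)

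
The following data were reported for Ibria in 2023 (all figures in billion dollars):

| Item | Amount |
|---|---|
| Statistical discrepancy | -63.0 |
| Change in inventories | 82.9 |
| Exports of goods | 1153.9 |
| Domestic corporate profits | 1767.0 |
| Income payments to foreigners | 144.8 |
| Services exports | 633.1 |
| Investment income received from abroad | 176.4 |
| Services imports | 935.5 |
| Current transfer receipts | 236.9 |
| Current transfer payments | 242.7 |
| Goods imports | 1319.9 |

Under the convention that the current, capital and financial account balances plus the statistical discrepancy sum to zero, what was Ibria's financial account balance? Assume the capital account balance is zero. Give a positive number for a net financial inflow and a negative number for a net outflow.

505.6

Goods balance = 1153.9 - 1319.9 = -166.0
Services balance = 633.1 - 935.5 = -302.4
Trade balance (goods + services) = -166.0 + (-302.4) = -468.4
Net primary income = 176.4 - 144.8 = 31.6
Net secondary income = 236.9 - 242.7 = -5.8
Current account = -468.4 + 31.6 + (-5.8) = -442.6
Financial account = -(-442.6 + (-63.0)) = 505.6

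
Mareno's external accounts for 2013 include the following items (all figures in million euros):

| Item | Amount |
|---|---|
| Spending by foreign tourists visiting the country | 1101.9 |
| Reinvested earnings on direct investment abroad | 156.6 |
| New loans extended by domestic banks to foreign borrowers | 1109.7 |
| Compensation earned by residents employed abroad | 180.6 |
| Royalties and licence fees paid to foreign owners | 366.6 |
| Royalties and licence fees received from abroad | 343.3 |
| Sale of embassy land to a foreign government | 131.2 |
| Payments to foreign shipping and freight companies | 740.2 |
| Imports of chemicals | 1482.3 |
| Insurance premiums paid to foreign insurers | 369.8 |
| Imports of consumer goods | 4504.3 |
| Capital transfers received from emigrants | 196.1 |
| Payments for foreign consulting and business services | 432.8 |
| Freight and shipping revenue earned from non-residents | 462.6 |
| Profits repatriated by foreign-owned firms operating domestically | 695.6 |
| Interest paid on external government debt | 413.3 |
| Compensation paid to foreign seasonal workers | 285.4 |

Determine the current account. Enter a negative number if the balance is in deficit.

-7045.3

Goods: -1482.3 - 4504.3 = -5986.6
Services: -740.2 - 432.8 + 343.3 + 462.6 - 366.6 + 1101.9 - 369.8 = -1.6
Primary income: 180.6 + 156.6 - 695.6 - 285.4 - 413.3 = -1057.1
Current account = (-5986.6) + (-1.6) + (-1057.1) = -7045.3
(Excluded from the current account — financial account: new loans extended by domestic banks to foreign borrowers 1109.7; capital account: sale of embassy land to a foreign government 131.2, capital transfers received from emigrants 196.1.)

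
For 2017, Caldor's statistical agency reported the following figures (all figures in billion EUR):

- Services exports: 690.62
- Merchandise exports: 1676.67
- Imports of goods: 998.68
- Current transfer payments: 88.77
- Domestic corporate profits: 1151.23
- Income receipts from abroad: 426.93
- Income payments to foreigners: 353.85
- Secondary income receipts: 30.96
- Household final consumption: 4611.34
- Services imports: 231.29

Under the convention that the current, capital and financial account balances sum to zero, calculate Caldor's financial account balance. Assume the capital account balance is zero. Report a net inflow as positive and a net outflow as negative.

Goods balance = 1676.67 - 998.68 = 677.99
Services balance = 690.62 - 231.29 = 459.33
Trade balance (goods + services) = 677.99 + 459.33 = 1137.32
Net primary income = 426.93 - 353.85 = 73.08
Net secondary income = 30.96 - 88.77 = -57.81
Current account = 1137.32 + 73.08 + (-57.81) = 1152.59
Financial account = -(1152.59) = -1152.59

-1152.59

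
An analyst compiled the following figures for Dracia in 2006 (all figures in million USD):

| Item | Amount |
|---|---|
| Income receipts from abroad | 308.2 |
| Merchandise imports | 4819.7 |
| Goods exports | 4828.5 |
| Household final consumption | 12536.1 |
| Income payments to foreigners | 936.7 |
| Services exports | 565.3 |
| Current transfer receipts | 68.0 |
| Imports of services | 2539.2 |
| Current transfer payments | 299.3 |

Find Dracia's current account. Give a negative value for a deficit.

Goods balance = 4828.5 - 4819.7 = 8.8
Services balance = 565.3 - 2539.2 = -1973.9
Trade balance (goods + services) = 8.8 + (-1973.9) = -1965.1
Net primary income = 308.2 - 936.7 = -628.5
Net secondary income = 68.0 - 299.3 = -231.3
Current account = -1965.1 + (-628.5) + (-231.3) = -2824.9

-2824.9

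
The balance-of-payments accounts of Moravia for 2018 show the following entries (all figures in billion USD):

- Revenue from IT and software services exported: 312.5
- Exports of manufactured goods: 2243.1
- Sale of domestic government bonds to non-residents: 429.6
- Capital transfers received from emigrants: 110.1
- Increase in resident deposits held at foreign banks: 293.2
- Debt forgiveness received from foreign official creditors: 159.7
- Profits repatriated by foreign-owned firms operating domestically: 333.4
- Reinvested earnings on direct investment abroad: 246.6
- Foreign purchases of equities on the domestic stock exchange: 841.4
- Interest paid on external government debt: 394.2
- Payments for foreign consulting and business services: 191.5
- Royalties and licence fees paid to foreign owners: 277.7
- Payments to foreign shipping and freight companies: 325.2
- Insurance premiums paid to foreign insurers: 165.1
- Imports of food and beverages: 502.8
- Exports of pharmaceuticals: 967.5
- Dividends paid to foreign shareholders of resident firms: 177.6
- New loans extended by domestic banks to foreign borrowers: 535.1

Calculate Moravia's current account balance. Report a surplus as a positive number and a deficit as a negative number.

Goods: 967.5 + 2243.1 - 502.8 = 2707.8
Services: -165.1 - 277.7 + 312.5 - 325.2 - 191.5 = -647.0
Primary income: -394.2 + 246.6 - 333.4 - 177.6 = -658.6
Current account = 2707.8 + (-647.0) + (-658.6) = 1402.2
(Excluded from the current account — financial account: sale of domestic government bonds to non-residents 429.6, increase in resident deposits held at foreign banks 293.2, foreign purchases of equities on the domestic stock exchange 841.4, new loans extended by domestic banks to foreign borrowers 535.1; capital account: capital transfers received from emigrants 110.1, debt forgiveness received from foreign official creditors 159.7.)

1402.2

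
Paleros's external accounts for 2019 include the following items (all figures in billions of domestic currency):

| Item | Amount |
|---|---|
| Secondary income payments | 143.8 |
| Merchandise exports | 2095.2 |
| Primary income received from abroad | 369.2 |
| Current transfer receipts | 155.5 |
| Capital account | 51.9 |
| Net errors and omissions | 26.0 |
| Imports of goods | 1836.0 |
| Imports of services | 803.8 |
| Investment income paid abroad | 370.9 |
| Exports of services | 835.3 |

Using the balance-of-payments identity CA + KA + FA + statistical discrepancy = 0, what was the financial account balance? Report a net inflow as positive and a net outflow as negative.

-378.6

Goods balance = 2095.2 - 1836.0 = 259.2
Services balance = 835.3 - 803.8 = 31.5
Trade balance (goods + services) = 259.2 + 31.5 = 290.7
Net primary income = 369.2 - 370.9 = -1.7
Net secondary income = 155.5 - 143.8 = 11.7
Current account = 290.7 + (-1.7) + 11.7 = 300.7
Financial account = -(300.7 + 51.9 + 26.0) = -378.6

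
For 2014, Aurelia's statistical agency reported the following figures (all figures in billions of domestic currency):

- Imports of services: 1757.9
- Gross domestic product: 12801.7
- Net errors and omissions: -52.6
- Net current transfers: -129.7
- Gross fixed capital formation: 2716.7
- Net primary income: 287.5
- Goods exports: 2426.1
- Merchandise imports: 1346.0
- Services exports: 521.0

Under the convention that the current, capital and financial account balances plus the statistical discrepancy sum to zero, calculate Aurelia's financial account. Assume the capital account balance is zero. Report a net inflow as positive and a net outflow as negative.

Goods balance = 2426.1 - 1346.0 = 1080.1
Services balance = 521.0 - 1757.9 = -1236.9
Trade balance (goods + services) = 1080.1 + (-1236.9) = -156.8
Net primary income = 287.5
Net secondary income = -129.7
Current account = -156.8 + 287.5 + (-129.7) = 1.0
Financial account = -(1.0 + (-52.6)) = 51.6

51.6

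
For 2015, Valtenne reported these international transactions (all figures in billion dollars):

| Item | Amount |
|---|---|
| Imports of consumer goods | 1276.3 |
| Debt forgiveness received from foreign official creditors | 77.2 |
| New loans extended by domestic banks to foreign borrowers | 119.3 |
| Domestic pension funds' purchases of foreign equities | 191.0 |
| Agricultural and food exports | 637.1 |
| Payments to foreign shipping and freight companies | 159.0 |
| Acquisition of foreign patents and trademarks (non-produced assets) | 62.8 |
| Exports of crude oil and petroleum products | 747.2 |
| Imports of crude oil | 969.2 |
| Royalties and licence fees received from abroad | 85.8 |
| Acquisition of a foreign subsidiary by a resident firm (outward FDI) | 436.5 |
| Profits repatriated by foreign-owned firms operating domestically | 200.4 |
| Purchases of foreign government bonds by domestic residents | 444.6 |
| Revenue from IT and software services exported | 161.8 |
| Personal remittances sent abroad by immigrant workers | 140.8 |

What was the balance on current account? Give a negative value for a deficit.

Goods: 747.2 - 1276.3 + 637.1 - 969.2 = -861.2
Services: -159.0 + 161.8 + 85.8 = 88.6
Primary income: -200.4
Secondary income: -140.8
Current account = (-861.2) + 88.6 + (-200.4) + (-140.8) = -1113.8
(Excluded from the current account — capital account: debt forgiveness received from foreign official creditors 77.2, acquisition of foreign patents and trademarks (non-produced assets) 62.8; financial account: new loans extended by domestic banks to foreign borrowers 119.3, domestic pension funds' purchases of foreign equities 191.0, acquisition of a foreign subsidiary by a resident firm (outward FDI) 436.5, purchases of foreign government bonds by domestic residents 444.6.)

-1113.8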